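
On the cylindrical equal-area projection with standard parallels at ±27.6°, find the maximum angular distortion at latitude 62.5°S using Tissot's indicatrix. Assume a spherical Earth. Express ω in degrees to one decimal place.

A cylindrical equal-area projection with standard parallel φ₀ has meridian scale h = cos φ / cos φ₀ and parallel scale k = cos φ₀ / cos φ (so areas are preserved, h·k = 1).
At 62.5°: h = 0.5210, k = 1.919; principal scales a = 1.919, b = 0.5210.
sin(ω/2) = (a − b)/(a + b) = 1.398/2.440 = 0.5730, so ω = 2 arcsin(0.5730) ≈ 69.9°.

69.9°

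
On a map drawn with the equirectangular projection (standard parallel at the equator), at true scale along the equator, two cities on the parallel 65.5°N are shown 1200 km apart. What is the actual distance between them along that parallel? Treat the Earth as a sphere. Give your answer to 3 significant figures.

498 km

Plate carrée maps x = Rλ, y = Rφ. The meridian scale is h = 1 and the parallel scale is k = 1/cos φ = sec φ.
Along the parallel at 65.5°, map distances are exaggerated by k = sec 65.5° = 2.411.
True distance = 1200 / 2.411 = 1200 × cos 65.5° ≈ 498 km.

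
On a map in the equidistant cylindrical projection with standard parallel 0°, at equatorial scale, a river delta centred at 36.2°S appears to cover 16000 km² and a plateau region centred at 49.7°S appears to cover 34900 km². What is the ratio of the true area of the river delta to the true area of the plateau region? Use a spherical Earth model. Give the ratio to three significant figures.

0.572

On the plate carrée, areal scale = h·k = 1 × sec φ, so true area = apparent × cos φ.
True area of river delta: 16000 × cos(36.2°) = 16000 × 0.8070 = 12910 km².
True area of plateau region: 34900 × cos(49.7°) = 34900 × 0.6468 = 22570 km².
Ratio = 12910 / 22570 ≈ 0.572.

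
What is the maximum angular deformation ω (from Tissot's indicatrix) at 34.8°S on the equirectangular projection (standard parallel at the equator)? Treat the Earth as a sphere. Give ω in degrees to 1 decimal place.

11.3°

Plate carrée maps x = Rλ, y = Rφ. The meridian scale is h = 1 and the parallel scale is k = 1/cos φ = sec φ.
At 34.8°: h = 1.000, k = 1.218; principal scales a = 1.218, b = 1.000.
sin(ω/2) = (a − b)/(a + b) = 0.2178/2.218 = 0.09821, so ω = 2 arcsin(0.09821) ≈ 11.3°.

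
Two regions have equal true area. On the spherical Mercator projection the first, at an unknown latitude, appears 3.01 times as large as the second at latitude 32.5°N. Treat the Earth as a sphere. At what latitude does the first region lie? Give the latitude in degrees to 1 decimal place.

60.9°

For equal true areas on Mercator, apparent areas scale as sec²φ, so the ratio is cos²φ₂ / cos²φ₁.
cos²φ₂ / cos²φ₁ = 3.01  ⇒  cos φ₁ = cos 32.5° / √3.01 = 0.8434/1.735 = 0.4861.
φ₁ = arccos(0.4861) ≈ 60.9°.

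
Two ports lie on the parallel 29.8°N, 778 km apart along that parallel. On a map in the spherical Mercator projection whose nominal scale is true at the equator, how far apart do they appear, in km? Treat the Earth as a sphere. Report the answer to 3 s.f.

Mercator is conformal, so the point scale is isotropic: h = k = sec φ = 1/cos φ.
Along the parallel, k = sec 29.8° = 1/0.8678 = 1.152.
Map distance = 778 × 1.152 ≈ 897 km.

897 km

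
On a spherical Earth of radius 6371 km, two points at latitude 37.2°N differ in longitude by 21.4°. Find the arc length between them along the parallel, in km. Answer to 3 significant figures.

Arc length along a parallel = R cos φ · Δλ (with Δλ in radians).
= 6371 × cos 37.2° × (21.4° × π/180) = 6371 × 0.7965 × 0.3735 ≈ 1900 km.

1900 km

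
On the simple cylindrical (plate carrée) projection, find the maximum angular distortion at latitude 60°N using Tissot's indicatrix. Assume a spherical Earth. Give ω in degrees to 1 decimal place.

Plate carrée maps x = Rλ, y = Rφ. The meridian scale is h = 1 and the parallel scale is k = 1/cos φ = sec φ.
At 60°: h = 1.000, k = 2.000; principal scales a = 2.000, b = 1.000.
sin(ω/2) = (a − b)/(a + b) = 1.0000/3.000 = 0.3333, so ω = 2 arcsin(0.3333) ≈ 38.9°.

38.9°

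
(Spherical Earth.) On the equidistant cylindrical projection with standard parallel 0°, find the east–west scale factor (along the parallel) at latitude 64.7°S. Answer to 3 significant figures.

In the plate carrée (x = Rλ, y = Rφ), meridians are true-scale (h = 1) and parallels are stretched by k = sec φ.
k = 1/cos 64.7° = 1/0.4274 = 2.340.

2.34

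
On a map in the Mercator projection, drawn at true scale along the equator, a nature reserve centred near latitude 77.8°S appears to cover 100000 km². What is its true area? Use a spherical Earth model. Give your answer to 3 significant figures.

4470 km²

Mercator is conformal, so the point scale is isotropic: h = k = sec φ = 1/cos φ.
Areal scale = k² = sec²φ = 1/cos²(77.8°) = 1/0.2113² = 22.39.
True area = apparent / (areal scale) = 100000 / 22.39 ≈ 4470 km².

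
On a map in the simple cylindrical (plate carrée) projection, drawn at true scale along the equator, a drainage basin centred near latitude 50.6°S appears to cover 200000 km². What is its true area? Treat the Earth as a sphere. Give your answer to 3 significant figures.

127000 km²

For the equirectangular projection with φ₀ = 0 (plate carrée), h = 1 along meridians and k = sec φ along parallels.
Areal scale = h·k = 1 × sec φ; at 50.6°, h = 1.000, k = 1.575, so h·k = 1.575.
True area = apparent / (areal scale) = 200000 / 1.575 ≈ 127000 km².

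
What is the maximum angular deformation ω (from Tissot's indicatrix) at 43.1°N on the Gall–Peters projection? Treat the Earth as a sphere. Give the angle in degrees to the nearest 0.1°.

3.7°

Gall–Peters is a cylindrical equal-area projection with standard parallels at ±45°. Cylindrical equal-area (φ₀ = 45°): h = cos φ / cos 45° along meridians, k = cos 45° / cos φ along parallels; h·k = 1.
At 43.1°: h = 1.033, k = 0.9684; principal scales a = 1.033, b = 0.9684.
sin(ω/2) = (a − b)/(a + b) = 0.06418/2.001 = 0.03207, so ω = 2 arcsin(0.03207) ≈ 3.7°.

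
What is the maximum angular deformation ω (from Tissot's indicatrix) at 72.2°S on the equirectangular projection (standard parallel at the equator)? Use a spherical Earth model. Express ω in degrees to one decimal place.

64.2°

In the plate carrée (x = Rλ, y = Rφ), meridians are true-scale (h = 1) and parallels are stretched by k = sec φ.
At 72.2°: h = 1.000, k = 3.271; principal scales a = 3.271, b = 1.000.
sin(ω/2) = (a − b)/(a + b) = 2.271/4.271 = 0.5318, so ω = 2 arcsin(0.5318) ≈ 64.2°.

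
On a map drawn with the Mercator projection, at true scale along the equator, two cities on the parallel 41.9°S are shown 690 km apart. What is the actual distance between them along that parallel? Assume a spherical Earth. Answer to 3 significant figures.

For Mercator, h = k = sec φ (a conformal cylindrical projection has a single point scale, 1/cos φ).
Along the parallel at 41.9°, map distances are exaggerated by k = sec 41.9° = 1.344.
True distance = 690 / 1.344 = 690 × cos 41.9° ≈ 514 km.

514 km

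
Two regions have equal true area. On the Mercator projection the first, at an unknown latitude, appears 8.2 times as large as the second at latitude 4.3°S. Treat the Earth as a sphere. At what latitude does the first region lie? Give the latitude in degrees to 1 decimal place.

69.6°

Mercator areal scale is sec²φ, so apparent-area ratio = sec²φ₁ / sec²φ₂ = cos²φ₂ / cos²φ₁.
cos²φ₂ / cos²φ₁ = 8.2  ⇒  cos φ₁ = cos 4.3° / √8.2 = 0.9972/2.864 = 0.3482.
φ₁ = arccos(0.3482) ≈ 69.6°.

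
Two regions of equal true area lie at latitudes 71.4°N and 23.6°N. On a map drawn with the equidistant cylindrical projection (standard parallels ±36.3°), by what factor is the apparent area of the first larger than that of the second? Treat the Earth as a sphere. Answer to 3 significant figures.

2.87

In the equirectangular projection with standard parallel φ₀ = 36.3° (x = Rλ cos φ₀, y = Rφ), meridians are true-scale (h = 1) and the parallel scale is k = cos φ₀ / cos φ.
Areal scale at 71.4°: h·k = 1.000 × 2.527 = 2.527.
Areal scale at 23.6°: h·k = 1.000 × 0.8795 = 0.8795.
Ratio = 2.527/0.8795 ≈ 2.87.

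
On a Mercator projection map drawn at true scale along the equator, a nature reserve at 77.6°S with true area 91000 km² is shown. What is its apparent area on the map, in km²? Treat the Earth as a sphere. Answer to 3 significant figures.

1970000 km²

The Mercator projection is conformal; its linear scale factor is the same in every direction and equals sec φ = 1/cos φ.
Areal scale = k² = sec²φ = 1/cos²(77.6°) = 1/0.2147² = 21.69.
Apparent area = 91000 × 21.69 ≈ 1970000 km².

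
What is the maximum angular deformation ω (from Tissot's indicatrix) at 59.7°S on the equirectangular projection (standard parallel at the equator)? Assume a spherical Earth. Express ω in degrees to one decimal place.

Plate carrée maps x = Rλ, y = Rφ. The meridian scale is h = 1 and the parallel scale is k = 1/cos φ = sec φ.
At 59.7°: h = 1.000, k = 1.982; principal scales a = 1.982, b = 1.000.
sin(ω/2) = (a − b)/(a + b) = 0.9821/2.982 = 0.3293, so ω = 2 arcsin(0.3293) ≈ 38.5°.

38.5°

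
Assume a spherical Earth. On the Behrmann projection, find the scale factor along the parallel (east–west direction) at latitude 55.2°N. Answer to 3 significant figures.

1.52

Behrmann is a cylindrical equal-area projection with standard parallels at ±30°. For cylindrical equal-area with standard parallel φ₀, h = cos φ / cos φ₀ and k = cos φ₀ / cos φ, so h·k = 1.
k = cos 30° / cos 55.2° = 0.8660/0.5707 = 1.517.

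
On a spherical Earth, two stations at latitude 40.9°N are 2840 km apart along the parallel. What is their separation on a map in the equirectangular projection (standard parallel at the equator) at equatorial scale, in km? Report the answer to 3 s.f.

In the plate carrée (x = Rλ, y = Rφ), meridians are true-scale (h = 1) and parallels are stretched by k = sec φ.
Along the parallel, k = sec 40.9° = 1/0.7559 = 1.323.
Map distance = 2840 × 1.323 ≈ 3760 km.

3760 km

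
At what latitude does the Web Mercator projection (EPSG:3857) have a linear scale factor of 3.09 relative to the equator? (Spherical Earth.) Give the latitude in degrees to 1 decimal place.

Mercator scale is k = sec φ = 1/cos φ.
1/cos φ = 3.09  ⇒  cos φ = 0.3236  ⇒  φ = arccos(0.3236) ≈ 71.1°.

71.1°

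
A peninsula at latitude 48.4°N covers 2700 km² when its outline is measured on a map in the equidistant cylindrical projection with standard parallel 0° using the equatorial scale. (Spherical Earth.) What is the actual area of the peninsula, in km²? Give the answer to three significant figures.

For the equirectangular projection with φ₀ = 0 (plate carrée), h = 1 along meridians and k = sec φ along parallels.
Areal scale = h·k = 1 × sec φ; at 48.4°, h = 1.000, k = 1.506, so h·k = 1.506.
True area = apparent / (areal scale) = 2700 / 1.506 ≈ 1790 km².

1790 km²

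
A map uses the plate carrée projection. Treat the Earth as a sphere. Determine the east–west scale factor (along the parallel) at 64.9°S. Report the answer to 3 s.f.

In the plate carrée (x = Rλ, y = Rφ), meridians are true-scale (h = 1) and parallels are stretched by k = sec φ.
k = 1/cos 64.9° = 1/0.4242 = 2.357.

2.36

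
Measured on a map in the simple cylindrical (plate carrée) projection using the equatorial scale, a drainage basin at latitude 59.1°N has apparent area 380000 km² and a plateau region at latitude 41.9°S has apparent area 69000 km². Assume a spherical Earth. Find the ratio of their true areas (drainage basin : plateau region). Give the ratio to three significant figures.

Plate carrée has h = 1 and k = sec φ, giving areal scale sec φ; true area = (apparent area) · cos φ.
True area of drainage basin: 380000 × cos(59.1°) = 380000 × 0.5135 = 195100 km².
True area of plateau region: 69000 × cos(41.9°) = 69000 × 0.7443 = 51360 km².
Ratio = 195100 / 51360 ≈ 3.80.

3.80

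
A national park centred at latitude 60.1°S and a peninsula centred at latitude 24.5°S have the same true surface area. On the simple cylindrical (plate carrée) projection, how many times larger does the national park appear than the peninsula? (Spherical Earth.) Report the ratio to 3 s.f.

For the equirectangular projection with φ₀ = 0 (plate carrée), h = 1 along meridians and k = sec φ along parallels.
Areal scale at 60.1°: h·k = 1.000 × 2.006 = 2.006.
Areal scale at 24.5°: h·k = 1.000 × 1.099 = 1.099.
Ratio = 2.006/1.099 ≈ 1.83.

1.83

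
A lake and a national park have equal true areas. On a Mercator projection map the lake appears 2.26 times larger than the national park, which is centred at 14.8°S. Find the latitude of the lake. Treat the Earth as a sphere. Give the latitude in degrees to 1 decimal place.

50.0°

Mercator areal scale is sec²φ, so apparent-area ratio = sec²φ₁ / sec²φ₂ = cos²φ₂ / cos²φ₁.
cos²φ₂ / cos²φ₁ = 2.26  ⇒  cos φ₁ = cos 14.8° / √2.26 = 0.9668/1.503 = 0.6431.
φ₁ = arccos(0.6431) ≈ 50.0°.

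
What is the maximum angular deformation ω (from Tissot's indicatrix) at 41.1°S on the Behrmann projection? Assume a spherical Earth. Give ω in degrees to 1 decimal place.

15.9°

The Behrmann projection is cylindrical equal-area with φ₀ = 30°. A cylindrical equal-area projection with standard parallel φ₀ has meridian scale h = cos φ / cos φ₀ and parallel scale k = cos φ₀ / cos φ (so areas are preserved, h·k = 1).
At 41.1°: h = 0.8701, k = 1.149; principal scales a = 1.149, b = 0.8701.
sin(ω/2) = (a − b)/(a + b) = 0.2791/2.019 = 0.1382, so ω = 2 arcsin(0.1382) ≈ 15.9°.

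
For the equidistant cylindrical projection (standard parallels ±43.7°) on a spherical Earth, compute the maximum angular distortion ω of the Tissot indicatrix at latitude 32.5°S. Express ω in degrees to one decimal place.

8.8°

With standard parallel φ₀ = 43.7°, the equirectangular projection gives x = Rλ cos φ₀, y = Rφ, so h = 1 and k = cos 43.7° / cos φ.
At 32.5°: h = 1.000, k = 0.8572; principal scales a = 1.000, b = 0.8572.
sin(ω/2) = (a − b)/(a + b) = 0.1428/1.857 = 0.07688, so ω = 2 arcsin(0.07688) ≈ 8.8°.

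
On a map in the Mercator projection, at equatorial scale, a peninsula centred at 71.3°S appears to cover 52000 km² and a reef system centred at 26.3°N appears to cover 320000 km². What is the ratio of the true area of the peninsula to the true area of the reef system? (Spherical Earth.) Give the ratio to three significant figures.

Mercator's areal exaggeration is sec²φ; hence true area = (apparent area) · cos²φ.
True area of peninsula: 52000 × cos²(71.3°) = 52000 × 0.1028 = 5345 km².
True area of reef system: 320000 × cos²(26.3°) = 320000 × 0.8037 = 257200 km².
Ratio = 5345 / 257200 ≈ 0.0208.

0.0208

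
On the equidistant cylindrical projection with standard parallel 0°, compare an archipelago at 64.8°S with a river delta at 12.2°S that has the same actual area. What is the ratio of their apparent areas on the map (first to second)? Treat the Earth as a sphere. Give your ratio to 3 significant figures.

Plate carrée maps x = Rλ, y = Rφ. The meridian scale is h = 1 and the parallel scale is k = 1/cos φ = sec φ.
Areal scale at 64.8°: h·k = 1.000 × 2.349 = 2.349.
Areal scale at 12.2°: h·k = 1.000 × 1.023 = 1.023.
Ratio = 2.349/1.023 ≈ 2.30.

2.30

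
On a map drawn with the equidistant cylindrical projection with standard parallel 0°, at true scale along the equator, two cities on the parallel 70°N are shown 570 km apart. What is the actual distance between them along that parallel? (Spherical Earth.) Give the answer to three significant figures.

195 km

Plate carrée maps x = Rλ, y = Rφ. The meridian scale is h = 1 and the parallel scale is k = 1/cos φ = sec φ.
Along the parallel at 70°, map distances are exaggerated by k = sec 70° = 2.924.
True distance = 570 / 2.924 = 570 × cos 70° ≈ 195 km.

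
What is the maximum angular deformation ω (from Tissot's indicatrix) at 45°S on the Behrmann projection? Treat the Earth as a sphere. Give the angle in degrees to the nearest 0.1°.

Behrmann is a cylindrical equal-area projection with standard parallels at ±30°. For cylindrical equal-area with standard parallel φ₀, h = cos φ / cos φ₀ and k = cos φ₀ / cos φ, so h·k = 1.
At 45°: h = 0.8165, k = 1.225; principal scales a = 1.225, b = 0.8165.
sin(ω/2) = (a − b)/(a + b) = 0.4082/2.041 = 0.2000, so ω = 2 arcsin(0.2000) ≈ 23.1°.

23.1°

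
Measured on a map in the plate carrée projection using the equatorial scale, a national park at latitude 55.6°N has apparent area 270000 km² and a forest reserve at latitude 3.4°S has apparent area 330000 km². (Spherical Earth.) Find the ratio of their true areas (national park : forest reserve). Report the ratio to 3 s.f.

On the plate carrée, areal scale = h·k = 1 × sec φ, so true area = apparent × cos φ.
True area of national park: 270000 × cos(55.6°) = 270000 × 0.5650 = 152500 km².
True area of forest reserve: 330000 × cos(3.4°) = 330000 × 0.9982 = 329400 km².
Ratio = 152500 / 329400 ≈ 0.463.

0.463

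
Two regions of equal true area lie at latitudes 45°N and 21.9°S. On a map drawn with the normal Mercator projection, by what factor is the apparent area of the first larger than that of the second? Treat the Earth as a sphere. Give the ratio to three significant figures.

Mercator areal scale is sec²φ.
At 45°: sec²(45°) = 1/0.7071² = 2.000.
At 21.9°: sec²(21.9°) = 1/0.9278² = 1.162.
Ratio = 2.000/1.162 = cos²(21.9°)/cos²(45°) ≈ 1.72.

1.72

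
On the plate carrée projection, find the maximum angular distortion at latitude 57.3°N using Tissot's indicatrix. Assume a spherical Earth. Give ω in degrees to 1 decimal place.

Plate carrée maps x = Rλ, y = Rφ. The meridian scale is h = 1 and the parallel scale is k = 1/cos φ = sec φ.
At 57.3°: h = 1.000, k = 1.851; principal scales a = 1.851, b = 1.000.
sin(ω/2) = (a − b)/(a + b) = 0.8510/2.851 = 0.2985, so ω = 2 arcsin(0.2985) ≈ 34.7°.

34.7°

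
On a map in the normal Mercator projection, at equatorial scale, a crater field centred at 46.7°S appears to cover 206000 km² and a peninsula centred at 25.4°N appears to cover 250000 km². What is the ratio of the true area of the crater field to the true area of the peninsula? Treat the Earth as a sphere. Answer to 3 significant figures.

0.475

Since Mercator area scale is 1/cos²φ, the true area equals the apparent area multiplied by cos²φ.
True area of crater field: 206000 × cos²(46.7°) = 206000 × 0.4703 = 96890 km².
True area of peninsula: 250000 × cos²(25.4°) = 250000 × 0.8160 = 204000 km².
Ratio = 96890 / 204000 ≈ 0.475.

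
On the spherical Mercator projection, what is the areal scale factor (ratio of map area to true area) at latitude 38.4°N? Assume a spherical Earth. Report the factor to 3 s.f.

1.63

The Mercator projection is conformal; its linear scale factor is the same in every direction and equals sec φ = 1/cos φ.
Areal scale = k² = sec²φ = 1/cos²(38.4°) = 1/0.7837² = 1.628.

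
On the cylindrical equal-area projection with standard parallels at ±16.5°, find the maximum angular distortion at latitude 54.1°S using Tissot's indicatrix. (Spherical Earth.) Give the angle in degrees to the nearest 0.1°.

54.2°

A cylindrical equal-area projection with standard parallel φ₀ has meridian scale h = cos φ / cos φ₀ and parallel scale k = cos φ₀ / cos φ (so areas are preserved, h·k = 1).
At 54.1°: h = 0.6116, k = 1.635; principal scales a = 1.635, b = 0.6116.
sin(ω/2) = (a − b)/(a + b) = 1.024/2.247 = 0.4556, so ω = 2 arcsin(0.4556) ≈ 54.2°.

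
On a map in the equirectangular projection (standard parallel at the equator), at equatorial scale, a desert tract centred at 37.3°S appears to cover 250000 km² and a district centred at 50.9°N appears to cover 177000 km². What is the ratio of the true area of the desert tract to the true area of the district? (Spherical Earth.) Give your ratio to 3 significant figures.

On the plate carrée, areal scale = h·k = 1 × sec φ, so true area = apparent × cos φ.
True area of desert tract: 250000 × cos(37.3°) = 250000 × 0.7955 = 198900 km².
True area of district: 177000 × cos(50.9°) = 177000 × 0.6307 = 111600 km².
Ratio = 198900 / 111600 ≈ 1.78.

1.78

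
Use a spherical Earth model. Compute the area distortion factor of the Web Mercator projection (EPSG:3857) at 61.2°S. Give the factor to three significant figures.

4.31

Mercator is conformal, so the point scale is isotropic: h = k = sec φ = 1/cos φ.
Areal scale = k² = sec²φ = 1/cos²(61.2°) = 1/0.4818² = 4.309.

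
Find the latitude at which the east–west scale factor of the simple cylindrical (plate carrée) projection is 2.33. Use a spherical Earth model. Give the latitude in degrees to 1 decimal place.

64.6°

Plate carrée: h = 1, k = sec φ along parallels.
sec φ = 2.33  ⇒  cos φ = 0.4292  ⇒  φ ≈ 64.6°.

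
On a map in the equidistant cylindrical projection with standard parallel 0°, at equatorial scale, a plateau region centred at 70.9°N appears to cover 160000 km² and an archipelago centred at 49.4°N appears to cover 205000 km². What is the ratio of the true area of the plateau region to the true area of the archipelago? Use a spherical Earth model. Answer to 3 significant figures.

0.392

Plate carrée has h = 1 and k = sec φ, giving areal scale sec φ; true area = (apparent area) · cos φ.
True area of plateau region: 160000 × cos(70.9°) = 160000 × 0.3272 = 52350 km².
True area of archipelago: 205000 × cos(49.4°) = 205000 × 0.6508 = 133400 km².
Ratio = 52350 / 133400 ≈ 0.392.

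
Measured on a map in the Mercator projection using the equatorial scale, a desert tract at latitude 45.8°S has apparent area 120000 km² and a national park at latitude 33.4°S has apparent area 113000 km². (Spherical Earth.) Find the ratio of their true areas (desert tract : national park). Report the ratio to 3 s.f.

0.741

Mercator's areal exaggeration is sec²φ; hence true area = (apparent area) · cos²φ.
True area of desert tract: 120000 × cos²(45.8°) = 120000 × 0.4860 = 58320 km².
True area of national park: 113000 × cos²(33.4°) = 113000 × 0.6970 = 78760 km².
Ratio = 58320 / 78760 ≈ 0.741.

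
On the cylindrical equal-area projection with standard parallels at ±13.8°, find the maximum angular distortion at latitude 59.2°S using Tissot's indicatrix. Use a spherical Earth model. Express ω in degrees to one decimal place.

68.8°

A cylindrical equal-area projection with standard parallel φ₀ has meridian scale h = cos φ / cos φ₀ and parallel scale k = cos φ₀ / cos φ (so areas are preserved, h·k = 1).
At 59.2°: h = 0.5273, k = 1.897; principal scales a = 1.897, b = 0.5273.
sin(ω/2) = (a − b)/(a + b) = 1.369/2.424 = 0.5649, so ω = 2 arcsin(0.5649) ≈ 68.8°.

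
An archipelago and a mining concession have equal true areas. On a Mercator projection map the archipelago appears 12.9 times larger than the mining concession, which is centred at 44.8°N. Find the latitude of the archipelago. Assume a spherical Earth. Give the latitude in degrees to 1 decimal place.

On Mercator, (apparent₁)/(apparent₂) = sec²φ₁ / sec²φ₂ when true areas are equal.
cos²φ₂ / cos²φ₁ = 12.9  ⇒  cos φ₁ = cos 44.8° / √12.9 = 0.7096/3.592 = 0.1976.
φ₁ = arccos(0.1976) ≈ 78.6°.

78.6°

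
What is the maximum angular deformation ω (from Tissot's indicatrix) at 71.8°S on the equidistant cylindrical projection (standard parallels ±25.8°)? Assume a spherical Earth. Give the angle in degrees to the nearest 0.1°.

The equidistant cylindrical projection with φ₀ = 25.8° has h = 1 (meridians true) and k = cos φ₀ / cos φ along parallels.
At 71.8°: h = 1.000, k = 2.883; principal scales a = 2.883, b = 1.000.
sin(ω/2) = (a − b)/(a + b) = 1.883/3.883 = 0.4849, so ω = 2 arcsin(0.4849) ≈ 58.0°.

58.0°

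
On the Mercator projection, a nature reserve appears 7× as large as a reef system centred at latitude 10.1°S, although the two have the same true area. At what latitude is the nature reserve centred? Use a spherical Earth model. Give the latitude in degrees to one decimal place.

68.2°

Mercator areal scale is sec²φ, so apparent-area ratio = sec²φ₁ / sec²φ₂ = cos²φ₂ / cos²φ₁.
cos²φ₂ / cos²φ₁ = 7  ⇒  cos φ₁ = cos 10.1° / √7 = 0.9845/2.646 = 0.3721.
φ₁ = arccos(0.3721) ≈ 68.2°.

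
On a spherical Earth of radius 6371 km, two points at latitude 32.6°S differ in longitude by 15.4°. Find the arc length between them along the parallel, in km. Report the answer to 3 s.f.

1440 km

Arc length along a parallel = R cos φ · Δλ (with Δλ in radians).
= 6371 × cos 32.6° × (15.4° × π/180) = 6371 × 0.8425 × 0.2688 ≈ 1440 km.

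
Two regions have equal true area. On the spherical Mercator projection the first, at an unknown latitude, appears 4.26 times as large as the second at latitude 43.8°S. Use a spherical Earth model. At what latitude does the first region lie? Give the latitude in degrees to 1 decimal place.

69.5°

Mercator areal scale is sec²φ, so apparent-area ratio = sec²φ₁ / sec²φ₂ = cos²φ₂ / cos²φ₁.
cos²φ₂ / cos²φ₁ = 4.26  ⇒  cos φ₁ = cos 43.8° / √4.26 = 0.7218/2.064 = 0.3497.
φ₁ = arccos(0.3497) ≈ 69.5°.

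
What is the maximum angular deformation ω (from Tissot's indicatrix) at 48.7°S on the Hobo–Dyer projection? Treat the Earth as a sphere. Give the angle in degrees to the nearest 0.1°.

The Hobo–Dyer projection is cylindrical equal-area with φ₀ = 37.5°. A cylindrical equal-area projection with standard parallel φ₀ has meridian scale h = cos φ / cos φ₀ and parallel scale k = cos φ₀ / cos φ (so areas are preserved, h·k = 1).
At 48.7°: h = 0.8319, k = 1.202; principal scales a = 1.202, b = 0.8319.
sin(ω/2) = (a − b)/(a + b) = 0.3701/2.034 = 0.1820, so ω = 2 arcsin(0.1820) ≈ 21.0°.

21.0°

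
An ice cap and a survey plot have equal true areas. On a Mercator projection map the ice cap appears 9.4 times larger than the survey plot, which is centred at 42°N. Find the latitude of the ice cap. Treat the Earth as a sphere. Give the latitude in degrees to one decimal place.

76.0°

On Mercator, (apparent₁)/(apparent₂) = sec²φ₁ / sec²φ₂ when true areas are equal.
cos²φ₂ / cos²φ₁ = 9.4  ⇒  cos φ₁ = cos 42° / √9.4 = 0.7431/3.066 = 0.2424.
φ₁ = arccos(0.2424) ≈ 76.0°.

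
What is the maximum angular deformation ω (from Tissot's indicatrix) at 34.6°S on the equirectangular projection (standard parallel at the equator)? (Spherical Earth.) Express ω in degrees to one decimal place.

11.1°

In the plate carrée (x = Rλ, y = Rφ), meridians are true-scale (h = 1) and parallels are stretched by k = sec φ.
At 34.6°: h = 1.000, k = 1.215; principal scales a = 1.215, b = 1.000.
sin(ω/2) = (a − b)/(a + b) = 0.2149/2.215 = 0.09701, so ω = 2 arcsin(0.09701) ≈ 11.1°.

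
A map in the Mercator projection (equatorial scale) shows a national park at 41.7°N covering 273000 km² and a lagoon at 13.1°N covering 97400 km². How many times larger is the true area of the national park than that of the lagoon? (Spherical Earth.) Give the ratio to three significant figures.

Since Mercator area scale is 1/cos²φ, the true area equals the apparent area multiplied by cos²φ.
True area of national park: 273000 × cos²(41.7°) = 273000 × 0.5575 = 152200 km².
True area of lagoon: 97400 × cos²(13.1°) = 97400 × 0.9486 = 92400 km².
Ratio = 152200 / 92400 ≈ 1.65.

1.65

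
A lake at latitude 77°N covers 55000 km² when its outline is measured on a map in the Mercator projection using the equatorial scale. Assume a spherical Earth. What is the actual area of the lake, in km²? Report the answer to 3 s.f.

The Mercator projection is conformal; its linear scale factor is the same in every direction and equals sec φ = 1/cos φ.
Areal scale = k² = sec²φ = 1/cos²(77°) = 1/0.2250² = 19.76.
True area = apparent / (areal scale) = 55000 / 19.76 ≈ 2780 km².

2780 km²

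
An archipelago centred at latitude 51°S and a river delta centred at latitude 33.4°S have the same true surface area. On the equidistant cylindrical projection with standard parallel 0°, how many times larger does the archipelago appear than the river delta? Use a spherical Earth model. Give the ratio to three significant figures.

Plate carrée maps x = Rλ, y = Rφ. The meridian scale is h = 1 and the parallel scale is k = 1/cos φ = sec φ.
Areal scale at 51°: h·k = 1.000 × 1.589 = 1.589.
Areal scale at 33.4°: h·k = 1.000 × 1.198 = 1.198.
Ratio = 1.589/1.198 ≈ 1.33.

1.33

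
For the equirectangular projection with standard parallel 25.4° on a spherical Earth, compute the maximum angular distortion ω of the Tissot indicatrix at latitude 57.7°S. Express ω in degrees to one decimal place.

The equidistant cylindrical projection with φ₀ = 25.4° has h = 1 (meridians true) and k = cos φ₀ / cos φ along parallels.
At 57.7°: h = 1.000, k = 1.691; principal scales a = 1.691, b = 1.000.
sin(ω/2) = (a − b)/(a + b) = 0.6905/2.691 = 0.2567, so ω = 2 arcsin(0.2567) ≈ 29.7°.

29.7°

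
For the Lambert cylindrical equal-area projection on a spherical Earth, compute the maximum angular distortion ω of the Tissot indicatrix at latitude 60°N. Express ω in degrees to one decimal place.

The Lambert cylindrical equal-area projection is the cylindrical equal-area projection with its standard parallel at the equator (φ₀ = 0). Cylindrical equal-area (φ₀ = 0°): h = cos φ / cos 0° along meridians, k = cos 0° / cos φ along parallels; h·k = 1.
At 60°: h = 0.5000, k = 2.000; principal scales a = 2.000, b = 0.5000.
sin(ω/2) = (a − b)/(a + b) = 1.500/2.500 = 0.6000, so ω = 2 arcsin(0.6000) ≈ 73.7°.

73.7°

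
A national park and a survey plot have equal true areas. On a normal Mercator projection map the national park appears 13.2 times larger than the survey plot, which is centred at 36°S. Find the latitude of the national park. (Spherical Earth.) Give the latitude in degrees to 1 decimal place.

77.1°

For equal true areas on Mercator, apparent areas scale as sec²φ, so the ratio is cos²φ₂ / cos²φ₁.
cos²φ₂ / cos²φ₁ = 13.2  ⇒  cos φ₁ = cos 36° / √13.2 = 0.8090/3.633 = 0.2227.
φ₁ = arccos(0.2227) ≈ 77.1°.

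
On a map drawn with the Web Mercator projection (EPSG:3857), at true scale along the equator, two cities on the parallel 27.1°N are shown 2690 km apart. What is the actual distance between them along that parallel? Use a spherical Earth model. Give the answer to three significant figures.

Mercator is conformal, so the point scale is isotropic: h = k = sec φ = 1/cos φ.
Along the parallel at 27.1°, map distances are exaggerated by k = sec 27.1° = 1.123.
True distance = 2690 / 1.123 = 2690 × cos 27.1° ≈ 2390 km.

2390 km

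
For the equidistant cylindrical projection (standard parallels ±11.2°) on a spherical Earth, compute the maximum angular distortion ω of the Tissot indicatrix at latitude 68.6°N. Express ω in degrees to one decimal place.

54.5°

The equidistant cylindrical projection with φ₀ = 11.2° has h = 1 (meridians true) and k = cos φ₀ / cos φ along parallels.
At 68.6°: h = 1.000, k = 2.688; principal scales a = 2.688, b = 1.000.
sin(ω/2) = (a − b)/(a + b) = 1.688/3.688 = 0.4578, so ω = 2 arcsin(0.4578) ≈ 54.5°.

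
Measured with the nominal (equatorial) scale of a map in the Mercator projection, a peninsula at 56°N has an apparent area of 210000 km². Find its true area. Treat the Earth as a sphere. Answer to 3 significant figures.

The Mercator projection is conformal; its linear scale factor is the same in every direction and equals sec φ = 1/cos φ.
Areal scale = k² = sec²φ = 1/cos²(56°) = 1/0.5592² = 3.198.
True area = apparent / (areal scale) = 210000 / 3.198 ≈ 65700 km².

65700 km²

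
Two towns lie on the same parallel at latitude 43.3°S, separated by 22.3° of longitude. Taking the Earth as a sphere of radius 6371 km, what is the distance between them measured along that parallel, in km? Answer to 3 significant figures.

Arc length along a parallel = R cos φ · Δλ (with Δλ in radians).
= 6371 × cos 43.3° × (22.3° × π/180) = 6371 × 0.7278 × 0.3892 ≈ 1800 km.

1800 km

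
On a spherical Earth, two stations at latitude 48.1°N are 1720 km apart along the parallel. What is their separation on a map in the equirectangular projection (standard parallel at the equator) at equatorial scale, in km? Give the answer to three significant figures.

In the plate carrée (x = Rλ, y = Rφ), meridians are true-scale (h = 1) and parallels are stretched by k = sec φ.
Along the parallel, k = sec 48.1° = 1/0.6678 = 1.497.
Map distance = 1720 × 1.497 ≈ 2580 km.

2580 km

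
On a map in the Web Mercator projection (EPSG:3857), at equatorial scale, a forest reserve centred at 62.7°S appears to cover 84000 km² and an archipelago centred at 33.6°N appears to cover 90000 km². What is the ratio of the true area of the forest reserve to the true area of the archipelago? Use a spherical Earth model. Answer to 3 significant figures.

Since Mercator area scale is 1/cos²φ, the true area equals the apparent area multiplied by cos²φ.
True area of forest reserve: 84000 × cos²(62.7°) = 84000 × 0.2104 = 17670 km².
True area of archipelago: 90000 × cos²(33.6°) = 90000 × 0.6938 = 62440 km².
Ratio = 17670 / 62440 ≈ 0.283.

0.283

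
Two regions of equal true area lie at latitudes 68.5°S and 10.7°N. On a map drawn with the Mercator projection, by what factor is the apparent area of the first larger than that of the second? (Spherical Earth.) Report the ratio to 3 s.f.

Mercator is conformal with k = sec φ, so areal scale = k² = sec²φ.
At 68.5°: sec²(68.5°) = 1/0.3665² = 7.445.
At 10.7°: sec²(10.7°) = 1/0.9826² = 1.036.
Ratio = 7.445/1.036 = cos²(10.7°)/cos²(68.5°) ≈ 7.19.

7.19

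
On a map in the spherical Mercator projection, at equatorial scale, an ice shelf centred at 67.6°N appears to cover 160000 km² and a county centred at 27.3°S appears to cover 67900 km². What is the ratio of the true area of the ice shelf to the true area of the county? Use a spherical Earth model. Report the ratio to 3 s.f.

On Mercator the areal scale is sec²φ, so true area = apparent × cos²φ.
True area of ice shelf: 160000 × cos²(67.6°) = 160000 × 0.1452 = 23230 km².
True area of county: 67900 × cos²(27.3°) = 67900 × 0.7896 = 53620 km².
Ratio = 23230 / 53620 ≈ 0.433.

0.433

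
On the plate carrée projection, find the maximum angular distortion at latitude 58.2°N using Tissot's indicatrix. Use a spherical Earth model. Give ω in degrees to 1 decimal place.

For the equirectangular projection with φ₀ = 0 (plate carrée), h = 1 along meridians and k = sec φ along parallels.
At 58.2°: h = 1.000, k = 1.898; principal scales a = 1.898, b = 1.000.
sin(ω/2) = (a − b)/(a + b) = 0.8977/2.898 = 0.3098, so ω = 2 arcsin(0.3098) ≈ 36.1°.

36.1°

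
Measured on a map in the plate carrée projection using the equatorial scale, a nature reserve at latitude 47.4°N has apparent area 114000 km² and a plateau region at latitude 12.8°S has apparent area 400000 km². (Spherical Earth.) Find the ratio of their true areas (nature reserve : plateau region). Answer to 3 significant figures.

0.198

Plate carrée has h = 1 and k = sec φ, giving areal scale sec φ; true area = (apparent area) · cos φ.
True area of nature reserve: 114000 × cos(47.4°) = 114000 × 0.6769 = 77160 km².
True area of plateau region: 400000 × cos(12.8°) = 400000 × 0.9751 = 390100 km².
Ratio = 77160 / 390100 ≈ 0.198.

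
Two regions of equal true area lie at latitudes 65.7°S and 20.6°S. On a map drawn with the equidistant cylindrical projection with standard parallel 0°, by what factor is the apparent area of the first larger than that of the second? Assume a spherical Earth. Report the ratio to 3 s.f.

2.27

In the plate carrée (x = Rλ, y = Rφ), meridians are true-scale (h = 1) and parallels are stretched by k = sec φ.
Areal scale at 65.7°: h·k = 1.000 × 2.430 = 2.430.
Areal scale at 20.6°: h·k = 1.000 × 1.068 = 1.068.
Ratio = 2.430/1.068 ≈ 2.27.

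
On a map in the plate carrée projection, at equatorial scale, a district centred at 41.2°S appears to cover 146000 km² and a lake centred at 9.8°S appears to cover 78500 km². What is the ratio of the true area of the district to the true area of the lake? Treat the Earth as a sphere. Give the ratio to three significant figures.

1.42

On the plate carrée, areal scale = h·k = 1 × sec φ, so true area = apparent × cos φ.
True area of district: 146000 × cos(41.2°) = 146000 × 0.7524 = 109900 km².
True area of lake: 78500 × cos(9.8°) = 78500 × 0.9854 = 77350 km².
Ratio = 109900 / 77350 ≈ 1.42.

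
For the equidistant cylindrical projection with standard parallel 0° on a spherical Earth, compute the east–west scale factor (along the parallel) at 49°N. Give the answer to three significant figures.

1.52

In the plate carrée (x = Rλ, y = Rφ), meridians are true-scale (h = 1) and parallels are stretched by k = sec φ.
k = 1/cos 49° = 1/0.6561 = 1.524.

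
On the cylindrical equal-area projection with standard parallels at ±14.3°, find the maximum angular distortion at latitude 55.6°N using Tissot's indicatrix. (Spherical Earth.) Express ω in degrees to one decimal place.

59.0°

Cylindrical equal-area (φ₀ = 14.3°): h = cos φ / cos 14.3° along meridians, k = cos 14.3° / cos φ along parallels; h·k = 1.
At 55.6°: h = 0.5830, k = 1.715; principal scales a = 1.715, b = 0.5830.
sin(ω/2) = (a − b)/(a + b) = 1.132/2.298 = 0.4926, so ω = 2 arcsin(0.4926) ≈ 59.0°.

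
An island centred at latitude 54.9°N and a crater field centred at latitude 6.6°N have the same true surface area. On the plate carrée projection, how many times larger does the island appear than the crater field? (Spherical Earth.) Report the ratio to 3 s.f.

1.73

In the plate carrée (x = Rλ, y = Rφ), meridians are true-scale (h = 1) and parallels are stretched by k = sec φ.
Areal scale at 54.9°: h·k = 1.000 × 1.739 = 1.739.
Areal scale at 6.6°: h·k = 1.000 × 1.007 = 1.007.
Ratio = 1.739/1.007 ≈ 1.73.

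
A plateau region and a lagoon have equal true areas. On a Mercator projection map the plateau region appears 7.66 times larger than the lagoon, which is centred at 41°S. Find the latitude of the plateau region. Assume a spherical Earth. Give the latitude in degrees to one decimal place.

For equal true areas on Mercator, apparent areas scale as sec²φ, so the ratio is cos²φ₂ / cos²φ₁.
cos²φ₂ / cos²φ₁ = 7.66  ⇒  cos φ₁ = cos 41° / √7.66 = 0.7547/2.768 = 0.2727.
φ₁ = arccos(0.2727) ≈ 74.2°.

74.2°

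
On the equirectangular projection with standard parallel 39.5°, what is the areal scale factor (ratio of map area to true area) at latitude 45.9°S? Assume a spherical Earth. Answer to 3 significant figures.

The equidistant cylindrical projection with φ₀ = 39.5° has h = 1 (meridians true) and k = cos φ₀ / cos φ along parallels.
Areal scale = h·k = 1 × cos φ₀ / cos φ; at 45.9°, h = 1.000, k = 1.109, so h·k = 1.109.

1.11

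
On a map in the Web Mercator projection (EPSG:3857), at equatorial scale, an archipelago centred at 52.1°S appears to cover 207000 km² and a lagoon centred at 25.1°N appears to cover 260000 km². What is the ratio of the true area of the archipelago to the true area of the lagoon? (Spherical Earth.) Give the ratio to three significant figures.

0.366

On Mercator the areal scale is sec²φ, so true area = apparent × cos²φ.
True area of archipelago: 207000 × cos²(52.1°) = 207000 × 0.3773 = 78110 km².
True area of lagoon: 260000 × cos²(25.1°) = 260000 × 0.8201 = 213200 km².
Ratio = 78110 / 213200 ≈ 0.366.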